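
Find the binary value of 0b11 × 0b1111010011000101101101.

Multiply each base-2 digit by 3, carrying:
  1×3 = 3 → write 1 carry 1
  0×3+1 = 1 → write 1
  1×3 = 3 → write 1 carry 1
  1×3+1 = 4 → write 0 carry 2
  0×3+2 = 2 → write 0 carry 1
  1×3+1 = 4 → write 0 carry 2
  1×3+2 = 5 → write 1 carry 2
  0×3+2 = 2 → write 0 carry 1
  1×3+1 = 4 → write 0 carry 2
  0×3+2 = 2 → write 0 carry 1
  0×3+1 = 1 → write 1
  0×3 = 0 → write 0
  1×3 = 3 → write 1 carry 1
  1×3+1 = 4 → write 0 carry 2
  0×3+2 = 2 → write 0 carry 1
  0×3+1 = 1 → write 1
  1×3 = 3 → write 1 carry 1
  0×3+1 = 1 → write 1
  1×3 = 3 → write 1 carry 1
  1×3+1 = 4 → write 0 carry 2
  1×3+2 = 5 → write 1 carry 2
  1×3+2 = 5 → write 1 carry 2
  remaining carry: 10

0b101101111001010001000111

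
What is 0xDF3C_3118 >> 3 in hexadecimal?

0x1BE78623

3 bits is not a whole number of base-16 digits; in binary: 11011111001111000011000100011000 >> 3 = 11011111001111000011000100011.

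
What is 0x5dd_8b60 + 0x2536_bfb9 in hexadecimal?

0x2b144b19

Add column by column in base 16, right to left:
  0+9 = 9
  6+b = 1 carry 1
  b+f+1 = b carry 1
  8+b+1 = 4 carry 1
  d+6+1 = 4 carry 1
  d+3+1 = 1 carry 1
  5+5+1 = b
  0+2 = 2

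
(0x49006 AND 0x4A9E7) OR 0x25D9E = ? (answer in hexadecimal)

0x49006 AND 0x4A9E7 = 0x48006.
Then OR with 0x25D9E.

0x6DD9E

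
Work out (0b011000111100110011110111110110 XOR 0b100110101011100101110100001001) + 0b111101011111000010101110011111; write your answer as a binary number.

0b1111011110110011000110010011110

First 0b011000111100110011110111110110 XOR 0b100110101011100101110100001001 = 0b111110010111010110000011111111.
Add column by column in base 2, right to left:
  1+1 = 0 carry 1
  1+1+1 = 1 carry 1
  1+1+1 = 1 carry 1
  1+1+1 = 1 carry 1
  1+1+1 = 1 carry 1
  1+0+1 = 0 carry 1
  1+0+1 = 0 carry 1
  1+1+1 = 1 carry 1
  0+1+1 = 0 carry 1
  0+1+1 = 0 carry 1
  0+0+1 = 1
  0+1 = 1
  0+0 = 0
  1+1 = 0 carry 1
  1+0+1 = 0 carry 1
  0+0+1 = 1
  1+0 = 1
  0+0 = 0
  1+1 = 0 carry 1
  1+1+1 = 1 carry 1
  1+1+1 = 1 carry 1
  0+1+1 = 0 carry 1
  1+1+1 = 1 carry 1
  0+0+1 = 1
  0+1 = 1
  1+0 = 1
  1+1 = 0 carry 1
  1+1+1 = 1 carry 1
  1+1+1 = 1 carry 1
  1+1+1 = 1 carry 1
  final carry 1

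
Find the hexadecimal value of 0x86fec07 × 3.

Multiply each base-16 digit by 3, carrying:
  7×3 = 21 → write 5 carry 1
  0×3+1 = 1 → write 1
  c×3 = 36 → write 4 carry 2
  e×3+2 = 44 → write c carry 2
  f×3+2 = 47 → write f carry 2
  6×3+2 = 20 → write 4 carry 1
  8×3+1 = 25 → write 9 carry 1
  remaining carry: 1

0x194fc415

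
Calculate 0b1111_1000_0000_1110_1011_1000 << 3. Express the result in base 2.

0b111110000000111010111000000

Left shift by 3: append 3 zero bits.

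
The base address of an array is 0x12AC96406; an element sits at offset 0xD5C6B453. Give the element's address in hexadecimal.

0x200901859

Add column by column in base 16, right to left:
  6+3 = 9
  0+5 = 5
  4+4 = 8
  6+B = 1 carry 1
  9+6+1 = 0 carry 1
  C+C+1 = 9 carry 1
  A+5+1 = 0 carry 1
  2+D+1 = 0 carry 1
  1+0+1 = 2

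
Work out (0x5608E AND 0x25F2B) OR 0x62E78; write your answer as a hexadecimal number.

0x66E7A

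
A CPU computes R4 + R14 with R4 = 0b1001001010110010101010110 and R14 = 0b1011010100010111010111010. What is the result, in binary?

Add column by column in base 2, right to left:
  0+0 = 0
  1+1 = 0 carry 1
  1+0+1 = 0 carry 1
  0+1+1 = 0 carry 1
  1+1+1 = 1 carry 1
  0+1+1 = 0 carry 1
  1+0+1 = 0 carry 1
  0+1+1 = 0 carry 1
  1+0+1 = 0 carry 1
  0+1+1 = 0 carry 1
  1+1+1 = 1 carry 1
  0+1+1 = 0 carry 1
  0+0+1 = 1
  1+1 = 0 carry 1
  1+0+1 = 0 carry 1
  0+0+1 = 1
  1+0 = 1
  0+1 = 1
  1+0 = 1
  0+1 = 1
  0+0 = 0
  1+1 = 0 carry 1
  0+1+1 = 0 carry 1
  0+0+1 = 1
  1+1 = 0 carry 1
  final carry 1

0b10100011111001010000010000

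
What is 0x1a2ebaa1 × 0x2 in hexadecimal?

0x345d7542

Multiply each base-16 digit by 2, carrying:
  1×2 = 2 → write 2
  a×2 = 20 → write 4 carry 1
  a×2+1 = 21 → write 5 carry 1
  b×2+1 = 23 → write 7 carry 1
  e×2+1 = 29 → write d carry 1
  2×2+1 = 5 → write 5
  a×2 = 20 → write 4 carry 1
  1×2+1 = 3 → write 3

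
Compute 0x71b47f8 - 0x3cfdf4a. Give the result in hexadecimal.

Subtract column by column in base 16:
  8-a → e (borrow)
  f-4-1 → a
  7-f → 8 (borrow)
  4-d-1 → 6 (borrow)
  b-f-1 → b (borrow)
  1-c-1 → 4 (borrow)
  7-3-1 → 3

0x34b68ae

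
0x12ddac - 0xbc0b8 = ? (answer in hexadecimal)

Subtract column by column in base 16:
  c-8 → 4
  a-b → f (borrow)
  d-0-1 → c
  d-c → 1
  2-b → 7 (borrow)
  1-0-1 → 0

0x71cf4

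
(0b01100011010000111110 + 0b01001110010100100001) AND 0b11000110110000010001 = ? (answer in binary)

0b10000000100000010001

Add column by column in base 2, right to left:
  0+1 = 1
  1+0 = 1
  1+0 = 1
  1+0 = 1
  1+0 = 1
  1+1 = 0 carry 1
  0+0+1 = 1
  0+0 = 0
  0+1 = 1
  0+0 = 0
  1+1 = 0 carry 1
  0+0+1 = 1
  1+0 = 1
  1+1 = 0 carry 1
  0+1+1 = 0 carry 1
  0+1+1 = 0 carry 1
  0+0+1 = 1
  1+0 = 1
  1+1 = 0 carry 1
  final carry 1
Sum = 0b10110001100101011111; now AND with 0b11000110110000010001:
  10110001100101011111
& 11000110110000010001
= 10000000100000010001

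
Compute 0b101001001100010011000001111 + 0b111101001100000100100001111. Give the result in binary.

0b1100110011000010111100011110

Add column by column in base 2, right to left:
  1+1 = 0 carry 1
  1+1+1 = 1 carry 1
  1+1+1 = 1 carry 1
  1+1+1 = 1 carry 1
  0+0+1 = 1
  0+0 = 0
  0+0 = 0
  0+0 = 0
  0+1 = 1
  1+0 = 1
  1+0 = 1
  0+1 = 1
  0+0 = 0
  1+0 = 1
  0+0 = 0
  0+0 = 0
  0+0 = 0
  1+1 = 0 carry 1
  1+1+1 = 1 carry 1
  0+0+1 = 1
  0+0 = 0
  1+1 = 0 carry 1
  0+0+1 = 1
  0+1 = 1
  1+1 = 0 carry 1
  0+1+1 = 0 carry 1
  1+1+1 = 1 carry 1
  final carry 1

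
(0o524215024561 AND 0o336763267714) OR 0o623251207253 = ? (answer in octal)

0o727251227753

0o524215024561 AND 0o336763267714 = 0o124201024500.
Then OR with 0o623251207253.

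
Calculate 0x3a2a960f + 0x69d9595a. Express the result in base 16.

Add column by column in base 16, right to left:
  f+a = 9 carry 1
  0+5+1 = 6
  6+9 = f
  9+5 = e
  a+9 = 3 carry 1
  2+d+1 = 0 carry 1
  a+9+1 = 4 carry 1
  3+6+1 = a

0xa403ef69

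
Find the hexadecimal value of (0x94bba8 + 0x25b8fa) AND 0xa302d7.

0xa20082

Add column by column in base 16, right to left:
  8+a = 2 carry 1
  a+f+1 = a carry 1
  b+8+1 = 4 carry 1
  b+b+1 = 7 carry 1
  4+5+1 = a
  9+2 = b
Sum = 0xba74a2; now AND with 0xa302d7:
  b&a=a, a&3=2, 7&0=0, 4&2=0, a&d=8, 2&7=2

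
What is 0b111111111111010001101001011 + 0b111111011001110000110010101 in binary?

0b1111111011001000010011100000

Add column by column in base 2, right to left:
  1+1 = 0 carry 1
  1+0+1 = 0 carry 1
  0+1+1 = 0 carry 1
  1+0+1 = 0 carry 1
  0+1+1 = 0 carry 1
  0+0+1 = 1
  1+0 = 1
  0+1 = 1
  1+1 = 0 carry 1
  1+0+1 = 0 carry 1
  0+0+1 = 1
  0+0 = 0
  0+0 = 0
  1+1 = 0 carry 1
  0+1+1 = 0 carry 1
  1+1+1 = 1 carry 1
  1+0+1 = 0 carry 1
  1+0+1 = 0 carry 1
  1+1+1 = 1 carry 1
  1+1+1 = 1 carry 1
  1+0+1 = 0 carry 1
  1+1+1 = 1 carry 1
  1+1+1 = 1 carry 1
  1+1+1 = 1 carry 1
  1+1+1 = 1 carry 1
  1+1+1 = 1 carry 1
  1+1+1 = 1 carry 1
  final carry 1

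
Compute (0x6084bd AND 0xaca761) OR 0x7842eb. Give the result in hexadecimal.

0x6084bd AND 0xaca761 = 0x208421.
Then OR with 0x7842eb.

0x78c6eb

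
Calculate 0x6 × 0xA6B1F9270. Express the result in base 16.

0x3E82BD6EA0

Multiply each base-16 digit by 6, carrying:
  0×6 = 0 → write 0
  7×6 = 42 → write A carry 2
  2×6+2 = 14 → write E
  9×6 = 54 → write 6 carry 3
  F×6+3 = 93 → write D carry 5
  1×6+5 = 11 → write B
  B×6 = 66 → write 2 carry 4
  6×6+4 = 40 → write 8 carry 2
  A×6+2 = 62 → write E carry 3
  remaining carry: 3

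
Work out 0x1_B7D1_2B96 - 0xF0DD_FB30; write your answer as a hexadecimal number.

0xC6F33066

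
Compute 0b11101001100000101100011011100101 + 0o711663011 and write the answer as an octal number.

0o36052426356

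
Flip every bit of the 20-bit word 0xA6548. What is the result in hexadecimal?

Each hex digit d becomes F−d:
  A→5, 6→9, 5→A, 4→B, 8→7

0x59AB7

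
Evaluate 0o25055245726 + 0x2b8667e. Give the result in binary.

0o25055245726 = 0b10101000101101010100101111010110 in binary.
0x2b8667e = 0b10101110000110011001111110 in binary.
Add column by column in base 2, right to left:
  0+0 = 0
  1+1 = 0 carry 1
  1+1+1 = 1 carry 1
  0+1+1 = 0 carry 1
  1+1+1 = 1 carry 1
  0+1+1 = 0 carry 1
  1+1+1 = 1 carry 1
  1+0+1 = 0 carry 1
  1+0+1 = 0 carry 1
  1+1+1 = 1 carry 1
  0+1+1 = 0 carry 1
  1+0+1 = 0 carry 1
  0+0+1 = 1
  0+1 = 1
  1+1 = 0 carry 1
  0+0+1 = 1
  1+0 = 1
  0+0 = 0
  1+0 = 1
  0+1 = 1
  1+1 = 0 carry 1
  1+1+1 = 1 carry 1
  0+0+1 = 1
  1+1 = 0 carry 1
  0+0+1 = 1
  0+1 = 1
  0+0 = 0
  1+0 = 1
  0+0 = 0
  1+0 = 1
  0+0 = 0
  1+0 = 1

0b10101011011011011011001001010100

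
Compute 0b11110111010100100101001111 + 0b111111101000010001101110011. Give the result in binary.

Add column by column in base 2, right to left:
  1+1 = 0 carry 1
  1+1+1 = 1 carry 1
  1+0+1 = 0 carry 1
  1+0+1 = 0 carry 1
  0+1+1 = 0 carry 1
  0+1+1 = 0 carry 1
  1+1+1 = 1 carry 1
  0+0+1 = 1
  1+1 = 0 carry 1
  0+1+1 = 0 carry 1
  0+0+1 = 1
  1+0 = 1
  0+0 = 0
  0+1 = 1
  1+0 = 1
  0+0 = 0
  1+0 = 1
  0+0 = 0
  1+1 = 0 carry 1
  1+0+1 = 0 carry 1
  1+1+1 = 1 carry 1
  0+1+1 = 0 carry 1
  1+1+1 = 1 carry 1
  1+1+1 = 1 carry 1
  1+1+1 = 1 carry 1
  1+1+1 = 1 carry 1
  0+1+1 = 0 carry 1
  final carry 1

0b1011110100010110110011000010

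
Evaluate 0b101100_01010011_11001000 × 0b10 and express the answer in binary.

Multiply each base-2 digit by 2, carrying:
  0×2 = 0 → write 0
  0×2 = 0 → write 0
  0×2 = 0 → write 0
  1×2 = 2 → write 0 carry 1
  0×2+1 = 1 → write 1
  0×2 = 0 → write 0
  1×2 = 2 → write 0 carry 1
  1×2+1 = 3 → write 1 carry 1
  1×2+1 = 3 → write 1 carry 1
  1×2+1 = 3 → write 1 carry 1
  0×2+1 = 1 → write 1
  0×2 = 0 → write 0
  1×2 = 2 → write 0 carry 1
  0×2+1 = 1 → write 1
  1×2 = 2 → write 0 carry 1
  0×2+1 = 1 → write 1
  0×2 = 0 → write 0
  0×2 = 0 → write 0
  1×2 = 2 → write 0 carry 1
  1×2+1 = 3 → write 1 carry 1
  0×2+1 = 1 → write 1
  1×2 = 2 → write 0 carry 1
  remaining carry: 1

0b10110001010011110010000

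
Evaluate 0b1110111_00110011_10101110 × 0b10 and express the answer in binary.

0b111011100110011101011100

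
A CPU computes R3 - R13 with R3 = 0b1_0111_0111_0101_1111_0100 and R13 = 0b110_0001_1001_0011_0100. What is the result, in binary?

0b100010101110011000000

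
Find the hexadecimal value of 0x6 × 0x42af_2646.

Multiply each base-16 digit by 6, carrying:
  6×6 = 36 → write 4 carry 2
  4×6+2 = 26 → write a carry 1
  6×6+1 = 37 → write 5 carry 2
  2×6+2 = 14 → write e
  f×6 = 90 → write a carry 5
  a×6+5 = 65 → write 1 carry 4
  2×6+4 = 16 → write 0 carry 1
  4×6+1 = 25 → write 9 carry 1
  remaining carry: 1

0x1901ae5a4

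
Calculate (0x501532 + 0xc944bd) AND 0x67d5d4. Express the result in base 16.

0x151c4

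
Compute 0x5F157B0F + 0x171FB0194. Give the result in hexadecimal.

0x1D1107CA3

Add column by column in base 16, right to left:
  F+4 = 3 carry 1
  0+9+1 = A
  B+1 = C
  7+0 = 7
  5+B = 0 carry 1
  1+F+1 = 1 carry 1
  F+1+1 = 1 carry 1
  5+7+1 = D
  0+1 = 1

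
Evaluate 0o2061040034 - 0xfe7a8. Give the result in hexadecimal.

0x10b45874

0o2061040034 = 0x10c4401c in hexadecimal.
Subtract column by column in base 16:
  c-8 → 4
  1-a → 7 (borrow)
  0-7-1 → 8 (borrow)
  4-e-1 → 5 (borrow)
  4-f-1 → 4 (borrow)
  c-0-1 → b
  0-0 → 0
  1-0 → 1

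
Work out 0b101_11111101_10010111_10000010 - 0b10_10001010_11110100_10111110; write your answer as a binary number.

0b11011100101010001011000100

Subtract column by column in base 2:
  0-0 → 0
  1-1 → 0
  0-1 → 1 (borrow)
  0-1-1 → 0 (borrow)
  0-1-1 → 0 (borrow)
  0-1-1 → 0 (borrow)
  0-0-1 → 1 (borrow)
  1-1-1 → 1 (borrow)
  1-0-1 → 0
  1-0 → 1
  1-1 → 0
  0-0 → 0
  1-1 → 0
  0-1 → 1 (borrow)
  0-1-1 → 0 (borrow)
  1-1-1 → 1 (borrow)
  1-0-1 → 0
  0-1 → 1 (borrow)
  1-0-1 → 0
  1-1 → 0
  1-0 → 1
  1-0 → 1
  1-0 → 1
  1-1 → 0
  1-0 → 1
  0-1 → 1 (borrow)
  1-0-1 → 0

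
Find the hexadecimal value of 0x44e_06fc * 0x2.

0x89c0df8

Multiply each base-16 digit by 2, carrying:
  c×2 = 24 → write 8 carry 1
  f×2+1 = 31 → write f carry 1
  6×2+1 = 13 → write d
  0×2 = 0 → write 0
  e×2 = 28 → write c carry 1
  4×2+1 = 9 → write 9
  4×2 = 8 → write 8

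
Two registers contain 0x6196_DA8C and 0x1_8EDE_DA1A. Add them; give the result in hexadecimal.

0x1F075B4A6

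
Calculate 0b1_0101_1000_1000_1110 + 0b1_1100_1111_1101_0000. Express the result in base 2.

0b110010100001011110

Add column by column in base 2, right to left:
  0+0 = 0
  1+0 = 1
  1+0 = 1
  1+0 = 1
  0+1 = 1
  0+0 = 0
  0+1 = 1
  1+1 = 0 carry 1
  0+1+1 = 0 carry 1
  0+1+1 = 0 carry 1
  0+1+1 = 0 carry 1
  1+1+1 = 1 carry 1
  1+0+1 = 0 carry 1
  0+0+1 = 1
  1+1 = 0 carry 1
  0+1+1 = 0 carry 1
  1+1+1 = 1 carry 1
  final carry 1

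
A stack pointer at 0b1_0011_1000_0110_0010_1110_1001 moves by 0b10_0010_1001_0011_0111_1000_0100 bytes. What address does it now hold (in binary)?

Add column by column in base 2, right to left:
  1+0 = 1
  0+0 = 0
  0+1 = 1
  1+0 = 1
  0+0 = 0
  1+0 = 1
  1+0 = 1
  1+1 = 0 carry 1
  0+1+1 = 0 carry 1
  1+1+1 = 1 carry 1
  0+1+1 = 0 carry 1
  0+0+1 = 1
  0+1 = 1
  1+1 = 0 carry 1
  1+0+1 = 0 carry 1
  0+0+1 = 1
  0+1 = 1
  0+0 = 0
  0+0 = 0
  1+1 = 0 carry 1
  1+0+1 = 0 carry 1
  1+1+1 = 1 carry 1
  0+0+1 = 1
  0+0 = 0
  1+0 = 1
  0+1 = 1

0b11011000011001101001101101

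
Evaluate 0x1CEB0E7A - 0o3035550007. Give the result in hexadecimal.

0x4743E73

0o3035550007 = 0x1876D007 in hexadecimal.
Subtract column by column in base 16:
  A-7 → 3
  7-0 → 7
  E-0 → E
  0-D → 3 (borrow)
  B-6-1 → 4
  E-7 → 7
  C-8 → 4
  1-1 → 0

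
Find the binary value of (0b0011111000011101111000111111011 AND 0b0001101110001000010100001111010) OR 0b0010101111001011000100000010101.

0b11101111001011010100001111111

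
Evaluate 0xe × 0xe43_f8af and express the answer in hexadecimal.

0xc7b79992

Multiply each base-16 digit by 14, carrying:
  f×14 = 210 → write 2 carry 13
  a×14+13 = 153 → write 9 carry 9
  8×14+9 = 121 → write 9 carry 7
  f×14+7 = 217 → write 9 carry 13
  3×14+13 = 55 → write 7 carry 3
  4×14+3 = 59 → write b carry 3
  e×14+3 = 199 → write 7 carry 12
  remaining carry: c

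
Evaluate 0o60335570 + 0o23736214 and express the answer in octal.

Add column by column in base 8, right to left:
  0+4 = 4
  7+1 = 0 carry 1
  5+2+1 = 0 carry 1
  5+6+1 = 4 carry 1
  3+3+1 = 7
  3+7 = 2 carry 1
  0+3+1 = 4
  6+2 = 0 carry 1
  final carry 1

0o104274004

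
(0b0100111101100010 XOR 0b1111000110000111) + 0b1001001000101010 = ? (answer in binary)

0b10101000100001111

First 0b0100111101100010 XOR 0b1111000110000111 = 0b1011111011100101.
Add column by column in base 2, right to left:
  1+0 = 1
  0+1 = 1
  1+0 = 1
  0+1 = 1
  0+0 = 0
  1+1 = 0 carry 1
  1+0+1 = 0 carry 1
  1+0+1 = 0 carry 1
  0+0+1 = 1
  1+1 = 0 carry 1
  1+0+1 = 0 carry 1
  1+0+1 = 0 carry 1
  1+1+1 = 1 carry 1
  1+0+1 = 0 carry 1
  0+0+1 = 1
  1+1 = 0 carry 1
  final carry 1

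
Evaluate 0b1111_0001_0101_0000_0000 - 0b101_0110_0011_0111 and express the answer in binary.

0b11101011111011001001

Subtract column by column in base 2:
  0-1 → 1 (borrow)
  0-1-1 → 0 (borrow)
  0-1-1 → 0 (borrow)
  0-0-1 → 1 (borrow)
  0-1-1 → 0 (borrow)
  0-1-1 → 0 (borrow)
  0-0-1 → 1 (borrow)
  0-0-1 → 1 (borrow)
  1-0-1 → 0
  0-1 → 1 (borrow)
  1-1-1 → 1 (borrow)
  0-0-1 → 1 (borrow)
  1-1-1 → 1 (borrow)
  0-0-1 → 1 (borrow)
  0-1-1 → 0 (borrow)
  0-0-1 → 1 (borrow)
  1-0-1 → 0
  1-0 → 1
  1-0 → 1
  1-0 → 1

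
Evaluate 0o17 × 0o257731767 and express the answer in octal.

Multiply each base-8 digit by 15, carrying:
  7×15 = 105 → write 1 carry 13
  6×15+13 = 103 → write 7 carry 12
  7×15+12 = 117 → write 5 carry 14
  1×15+14 = 29 → write 5 carry 3
  3×15+3 = 48 → write 0 carry 6
  7×15+6 = 111 → write 7 carry 13
  7×15+13 = 118 → write 6 carry 14
  5×15+14 = 89 → write 1 carry 11
  2×15+11 = 41 → write 1 carry 5
  remaining carry: 5

0o5116705571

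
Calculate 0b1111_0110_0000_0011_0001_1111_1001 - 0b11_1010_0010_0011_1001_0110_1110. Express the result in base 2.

0b1011101111011111100010001011

Subtract column by column in base 2:
  1-0 → 1
  0-1 → 1 (borrow)
  0-1-1 → 0 (borrow)
  1-1-1 → 1 (borrow)
  1-0-1 → 0
  1-1 → 0
  1-1 → 0
  1-0 → 1
  1-1 → 0
  0-0 → 0
  0-0 → 0
  0-1 → 1 (borrow)
  1-1-1 → 1 (borrow)
  1-1-1 → 1 (borrow)
  0-0-1 → 1 (borrow)
  0-0-1 → 1 (borrow)
  0-0-1 → 1 (borrow)
  0-1-1 → 0 (borrow)
  0-0-1 → 1 (borrow)
  0-0-1 → 1 (borrow)
  0-0-1 → 1 (borrow)
  1-1-1 → 1 (borrow)
  1-0-1 → 0
  0-1 → 1 (borrow)
  1-1-1 → 1 (borrow)
  1-1-1 → 1 (borrow)
  1-0-1 → 0
  1-0 → 1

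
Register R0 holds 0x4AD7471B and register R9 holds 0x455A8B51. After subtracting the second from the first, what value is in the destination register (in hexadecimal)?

Subtract column by column in base 16:
  B-1 → A
  1-5 → C (borrow)
  7-B-1 → B (borrow)
  4-8-1 → B (borrow)
  7-A-1 → C (borrow)
  D-5-1 → 7
  A-5 → 5
  4-4 → 0

0x57CBBCA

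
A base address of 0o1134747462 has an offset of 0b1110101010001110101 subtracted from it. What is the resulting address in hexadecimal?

0x96C7ABD

0o1134747462 = 0x973CF32 in hexadecimal.
0b1110101010001110101 = 0x75475 in hexadecimal.
Subtract column by column in base 16:
  2-5 → D (borrow)
  3-7-1 → B (borrow)
  F-4-1 → A
  C-5 → 7
  3-7 → C (borrow)
  7-0-1 → 6
  9-0 → 9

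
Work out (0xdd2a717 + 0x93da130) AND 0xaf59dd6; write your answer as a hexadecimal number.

0x2100846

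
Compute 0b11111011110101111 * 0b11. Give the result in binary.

Multiply each base-2 digit by 3, carrying:
  1×3 = 3 → write 1 carry 1
  1×3+1 = 4 → write 0 carry 2
  1×3+2 = 5 → write 1 carry 2
  1×3+2 = 5 → write 1 carry 2
  0×3+2 = 2 → write 0 carry 1
  1×3+1 = 4 → write 0 carry 2
  0×3+2 = 2 → write 0 carry 1
  1×3+1 = 4 → write 0 carry 2
  1×3+2 = 5 → write 1 carry 2
  1×3+2 = 5 → write 1 carry 2
  1×3+2 = 5 → write 1 carry 2
  0×3+2 = 2 → write 0 carry 1
  1×3+1 = 4 → write 0 carry 2
  1×3+2 = 5 → write 1 carry 2
  1×3+2 = 5 → write 1 carry 2
  1×3+2 = 5 → write 1 carry 2
  1×3+2 = 5 → write 1 carry 2
  remaining carry: 10

0b1011110011100001101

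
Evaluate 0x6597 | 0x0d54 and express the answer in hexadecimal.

0x6dd7

OR each hex digit independently (no carries):
  6|0=6, 5|d=d, 9|5=d, 7|4=7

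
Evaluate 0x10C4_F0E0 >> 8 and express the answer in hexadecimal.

Shifting right by 8 bits = 2 hex digits: drop the last 2.

0x10C4F0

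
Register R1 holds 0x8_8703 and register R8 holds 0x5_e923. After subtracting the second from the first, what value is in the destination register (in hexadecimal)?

Subtract column by column in base 16:
  3-3 → 0
  0-2 → e (borrow)
  7-9-1 → d (borrow)
  8-e-1 → 9 (borrow)
  8-5-1 → 2

0x29de0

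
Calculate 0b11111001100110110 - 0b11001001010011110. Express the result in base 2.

Subtract column by column in base 2:
  0-0 → 0
  1-1 → 0
  1-1 → 0
  0-1 → 1 (borrow)
  1-1-1 → 1 (borrow)
  1-0-1 → 0
  0-0 → 0
  0-1 → 1 (borrow)
  1-0-1 → 0
  1-1 → 0
  0-0 → 0
  0-0 → 0
  1-1 → 0
  1-0 → 1
  1-0 → 1
  1-1 → 0
  1-1 → 0

0b110000010011000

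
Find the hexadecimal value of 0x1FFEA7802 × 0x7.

Multiply each base-16 digit by 7, carrying:
  2×7 = 14 → write E
  0×7 = 0 → write 0
  8×7 = 56 → write 8 carry 3
  7×7+3 = 52 → write 4 carry 3
  A×7+3 = 73 → write 9 carry 4
  E×7+4 = 102 → write 6 carry 6
  F×7+6 = 111 → write F carry 6
  F×7+6 = 111 → write F carry 6
  1×7+6 = 13 → write D

0xDFF69480E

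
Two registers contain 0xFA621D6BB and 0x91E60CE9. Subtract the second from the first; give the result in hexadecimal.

0xF143BC9D2

Subtract column by column in base 16:
  B-9 → 2
  B-E → D (borrow)
  6-C-1 → 9 (borrow)
  D-0-1 → C
  1-6 → B (borrow)
  2-E-1 → 3 (borrow)
  6-1-1 → 4
  A-9 → 1
  F-0 → F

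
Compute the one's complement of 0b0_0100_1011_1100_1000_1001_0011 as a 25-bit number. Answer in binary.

Invert each bit: 0010010111100100010010011 → 1101101000011011101101100.

0b1101101000011011101101100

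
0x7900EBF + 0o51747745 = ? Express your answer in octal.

0o1015757244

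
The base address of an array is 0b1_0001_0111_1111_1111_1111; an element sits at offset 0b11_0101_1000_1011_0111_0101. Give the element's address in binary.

Add column by column in base 2, right to left:
  1+1 = 0 carry 1
  1+0+1 = 0 carry 1
  1+1+1 = 1 carry 1
  1+0+1 = 0 carry 1
  1+1+1 = 1 carry 1
  1+1+1 = 1 carry 1
  1+1+1 = 1 carry 1
  1+0+1 = 0 carry 1
  1+1+1 = 1 carry 1
  1+1+1 = 1 carry 1
  1+0+1 = 0 carry 1
  1+1+1 = 1 carry 1
  1+0+1 = 0 carry 1
  1+0+1 = 0 carry 1
  1+0+1 = 0 carry 1
  0+1+1 = 0 carry 1
  1+1+1 = 1 carry 1
  0+0+1 = 1
  0+1 = 1
  0+0 = 0
  1+1 = 0 carry 1
  0+1+1 = 0 carry 1
  final carry 1

0b10001110000101101110100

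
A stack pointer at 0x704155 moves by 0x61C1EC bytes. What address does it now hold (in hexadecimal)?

Add column by column in base 16, right to left:
  5+C = 1 carry 1
  5+E+1 = 4 carry 1
  1+1+1 = 3
  4+C = 0 carry 1
  0+1+1 = 2
  7+6 = D

0xD20341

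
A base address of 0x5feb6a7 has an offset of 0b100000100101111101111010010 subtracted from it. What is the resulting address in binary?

0x5feb6a7 = 0b101111111101011011010100111 in binary.
Subtract column by column in base 2:
  1-0 → 1
  1-1 → 0
  1-0 → 1
  0-0 → 0
  0-1 → 1 (borrow)
  1-0-1 → 0
  0-1 → 1 (borrow)
  1-1-1 → 1 (borrow)
  0-1-1 → 0 (borrow)
  1-1-1 → 1 (borrow)
  1-0-1 → 0
  0-1 → 1 (borrow)
  1-1-1 → 1 (borrow)
  1-1-1 → 1 (borrow)
  0-1-1 → 0 (borrow)
  1-1-1 → 1 (borrow)
  0-0-1 → 1 (borrow)
  1-1-1 → 1 (borrow)
  1-0-1 → 0
  1-0 → 1
  1-1 → 0
  1-0 → 1
  1-0 → 1
  1-0 → 1
  1-0 → 1
  0-0 → 0
  1-1 → 0

0b1111010111011101011010101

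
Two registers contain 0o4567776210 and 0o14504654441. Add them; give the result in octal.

0o21274652651

Add column by column in base 8, right to left:
  0+1 = 1
  1+4 = 5
  2+4 = 6
  6+4 = 2 carry 1
  7+5+1 = 5 carry 1
  7+6+1 = 6 carry 1
  7+4+1 = 4 carry 1
  6+0+1 = 7
  5+5 = 2 carry 1
  4+4+1 = 1 carry 1
  0+1+1 = 2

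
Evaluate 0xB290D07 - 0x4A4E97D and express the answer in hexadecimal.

Subtract column by column in base 16:
  7-D → A (borrow)
  0-7-1 → 8 (borrow)
  D-9-1 → 3
  0-E → 2 (borrow)
  9-4-1 → 4
  2-A → 8 (borrow)
  B-4-1 → 6

0x684238A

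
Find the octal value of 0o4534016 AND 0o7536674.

0o4534014

AND each oct digit independently (no carries):
  4&7=4, 5&5=5, 3&3=3, 4&6=4, 0&6=0, 1&7=1, 6&4=4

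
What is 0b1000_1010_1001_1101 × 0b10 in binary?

0b10001010100111010

Multiply each base-2 digit by 2, carrying:
  1×2 = 2 → write 0 carry 1
  0×2+1 = 1 → write 1
  1×2 = 2 → write 0 carry 1
  1×2+1 = 3 → write 1 carry 1
  1×2+1 = 3 → write 1 carry 1
  0×2+1 = 1 → write 1
  0×2 = 0 → write 0
  1×2 = 2 → write 0 carry 1
  0×2+1 = 1 → write 1
  1×2 = 2 → write 0 carry 1
  0×2+1 = 1 → write 1
  1×2 = 2 → write 0 carry 1
  0×2+1 = 1 → write 1
  0×2 = 0 → write 0
  0×2 = 0 → write 0
  1×2 = 2 → write 0 carry 1
  remaining carry: 1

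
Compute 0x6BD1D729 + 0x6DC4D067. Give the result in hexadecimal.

0xD996A790

Add column by column in base 16, right to left:
  9+7 = 0 carry 1
  2+6+1 = 9
  7+0 = 7
  D+D = A carry 1
  1+4+1 = 6
  D+C = 9 carry 1
  B+D+1 = 9 carry 1
  6+6+1 = D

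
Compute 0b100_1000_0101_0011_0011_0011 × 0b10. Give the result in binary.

Multiply each base-2 digit by 2, carrying:
  1×2 = 2 → write 0 carry 1
  1×2+1 = 3 → write 1 carry 1
  0×2+1 = 1 → write 1
  0×2 = 0 → write 0
  1×2 = 2 → write 0 carry 1
  1×2+1 = 3 → write 1 carry 1
  0×2+1 = 1 → write 1
  0×2 = 0 → write 0
  1×2 = 2 → write 0 carry 1
  1×2+1 = 3 → write 1 carry 1
  0×2+1 = 1 → write 1
  0×2 = 0 → write 0
  1×2 = 2 → write 0 carry 1
  0×2+1 = 1 → write 1
  1×2 = 2 → write 0 carry 1
  0×2+1 = 1 → write 1
  0×2 = 0 → write 0
  0×2 = 0 → write 0
  0×2 = 0 → write 0
  1×2 = 2 → write 0 carry 1
  0×2+1 = 1 → write 1
  0×2 = 0 → write 0
  1×2 = 2 → write 0 carry 1
  remaining carry: 1

0b100100001010011001100110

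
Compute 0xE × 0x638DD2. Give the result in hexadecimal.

0x571C17C

Multiply each base-16 digit by 14, carrying:
  2×14 = 28 → write C carry 1
  D×14+1 = 183 → write 7 carry 11
  D×14+11 = 193 → write 1 carry 12
  8×14+12 = 124 → write C carry 7
  3×14+7 = 49 → write 1 carry 3
  6×14+3 = 87 → write 7 carry 5
  remaining carry: 5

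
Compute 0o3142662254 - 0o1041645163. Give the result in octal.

Subtract column by column in base 8:
  4-3 → 1
  5-6 → 7 (borrow)
  2-1-1 → 0
  2-5 → 5 (borrow)
  6-4-1 → 1
  6-6 → 0
  2-1 → 1
  4-4 → 0
  1-0 → 1
  3-1 → 2

0o2101015071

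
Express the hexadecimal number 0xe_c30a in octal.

0o3541412

Expand each hex digit to 4 bits: e=1110 c=1100 3=0011 0=0000 a=1010.
Group the bits in threes: 011 101 100 001 100 001 010 → 3541412.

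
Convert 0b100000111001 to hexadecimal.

Group the bits into nibbles: 1000 0011 1001 → 839.

0x839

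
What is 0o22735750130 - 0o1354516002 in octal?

Subtract column by column in base 8:
  0-2 → 6 (borrow)
  3-0-1 → 2
  1-0 → 1
  0-6 → 2 (borrow)
  5-1-1 → 3
  7-5 → 2
  5-4 → 1
  3-5 → 6 (borrow)
  7-3-1 → 3
  2-1 → 1
  2-0 → 2

0o21361232126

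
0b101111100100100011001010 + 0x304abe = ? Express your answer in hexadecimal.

0xee9388

0b101111100100100011001010 = 0xbe48ca in hexadecimal.
Add column by column in base 16, right to left:
  a+e = 8 carry 1
  c+b+1 = 8 carry 1
  8+a+1 = 3 carry 1
  4+4+1 = 9
  e+0 = e
  b+3 = e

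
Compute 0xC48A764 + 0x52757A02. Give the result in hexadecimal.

0x5EBE2166

Add column by column in base 16, right to left:
  4+2 = 6
  6+0 = 6
  7+A = 1 carry 1
  A+7+1 = 2 carry 1
  8+5+1 = E
  4+7 = B
  C+2 = E
  0+5 = 5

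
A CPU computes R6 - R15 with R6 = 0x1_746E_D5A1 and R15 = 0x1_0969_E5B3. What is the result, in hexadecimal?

Subtract column by column in base 16:
  1-3 → E (borrow)
  A-B-1 → E (borrow)
  5-5-1 → F (borrow)
  D-E-1 → E (borrow)
  E-9-1 → 4
  6-6 → 0
  4-9 → B (borrow)
  7-0-1 → 6
  1-1 → 0

0x6B04EFEE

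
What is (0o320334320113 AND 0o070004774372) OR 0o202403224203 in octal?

0o320334320113 AND 0o070004774372 = 0o020004320112.
Then OR with 0o202403224203.

0o222407324313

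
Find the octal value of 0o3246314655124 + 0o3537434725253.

Add column by column in base 8, right to left:
  4+3 = 7
  2+5 = 7
  1+2 = 3
  5+5 = 2 carry 1
  5+2+1 = 0 carry 1
  6+7+1 = 6 carry 1
  4+4+1 = 1 carry 1
  1+3+1 = 5
  3+4 = 7
  6+7 = 5 carry 1
  4+3+1 = 0 carry 1
  2+5+1 = 0 carry 1
  3+3+1 = 7

0o7005751602377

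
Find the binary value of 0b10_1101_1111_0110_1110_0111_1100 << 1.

Left shift by 1: append 1 zero bit.

0b101101111101101110011111000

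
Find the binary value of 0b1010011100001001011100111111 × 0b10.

0b10100111000010010111001111110

Multiply each base-2 digit by 2, carrying:
  1×2 = 2 → write 0 carry 1
  1×2+1 = 3 → write 1 carry 1
  1×2+1 = 3 → write 1 carry 1
  1×2+1 = 3 → write 1 carry 1
  1×2+1 = 3 → write 1 carry 1
  1×2+1 = 3 → write 1 carry 1
  0×2+1 = 1 → write 1
  0×2 = 0 → write 0
  1×2 = 2 → write 0 carry 1
  1×2+1 = 3 → write 1 carry 1
  1×2+1 = 3 → write 1 carry 1
  0×2+1 = 1 → write 1
  1×2 = 2 → write 0 carry 1
  0×2+1 = 1 → write 1
  0×2 = 0 → write 0
  1×2 = 2 → write 0 carry 1
  0×2+1 = 1 → write 1
  0×2 = 0 → write 0
  0×2 = 0 → write 0
  0×2 = 0 → write 0
  1×2 = 2 → write 0 carry 1
  1×2+1 = 3 → write 1 carry 1
  1×2+1 = 3 → write 1 carry 1
  0×2+1 = 1 → write 1
  0×2 = 0 → write 0
  1×2 = 2 → write 0 carry 1
  0×2+1 = 1 → write 1
  1×2 = 2 → write 0 carry 1
  remaining carry: 1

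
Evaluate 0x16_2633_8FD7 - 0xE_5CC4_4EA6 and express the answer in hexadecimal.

0x7C96F4131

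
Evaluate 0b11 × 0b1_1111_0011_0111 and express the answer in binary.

Multiply each base-2 digit by 3, carrying:
  1×3 = 3 → write 1 carry 1
  1×3+1 = 4 → write 0 carry 2
  1×3+2 = 5 → write 1 carry 2
  0×3+2 = 2 → write 0 carry 1
  1×3+1 = 4 → write 0 carry 2
  1×3+2 = 5 → write 1 carry 2
  0×3+2 = 2 → write 0 carry 1
  0×3+1 = 1 → write 1
  1×3 = 3 → write 1 carry 1
  1×3+1 = 4 → write 0 carry 2
  1×3+2 = 5 → write 1 carry 2
  1×3+2 = 5 → write 1 carry 2
  1×3+2 = 5 → write 1 carry 2
  remaining carry: 10

0b101110110100101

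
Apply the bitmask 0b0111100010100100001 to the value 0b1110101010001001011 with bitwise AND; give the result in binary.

AND bit by bit (1 only where both bits are 1):
  1110101010001001011
& 0111100010100100001
= 0110100010000000001

0b0110100010000000001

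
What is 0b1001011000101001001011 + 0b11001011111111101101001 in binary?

0b100010111000100110110100

Add column by column in base 2, right to left:
  1+1 = 0 carry 1
  1+0+1 = 0 carry 1
  0+0+1 = 1
  1+1 = 0 carry 1
  0+0+1 = 1
  0+1 = 1
  1+1 = 0 carry 1
  0+0+1 = 1
  0+1 = 1
  1+1 = 0 carry 1
  0+1+1 = 0 carry 1
  1+1+1 = 1 carry 1
  0+1+1 = 0 carry 1
  0+1+1 = 0 carry 1
  0+1+1 = 0 carry 1
  1+1+1 = 1 carry 1
  1+1+1 = 1 carry 1
  0+0+1 = 1
  1+1 = 0 carry 1
  0+0+1 = 1
  0+0 = 0
  1+1 = 0 carry 1
  0+1+1 = 0 carry 1
  final carry 1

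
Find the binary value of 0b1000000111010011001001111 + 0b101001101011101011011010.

0b1101010100110000100101001

Add column by column in base 2, right to left:
  1+0 = 1
  1+1 = 0 carry 1
  1+0+1 = 0 carry 1
  1+1+1 = 1 carry 1
  0+1+1 = 0 carry 1
  0+0+1 = 1
  1+1 = 0 carry 1
  0+1+1 = 0 carry 1
  0+0+1 = 1
  1+1 = 0 carry 1
  1+0+1 = 0 carry 1
  0+1+1 = 0 carry 1
  0+1+1 = 0 carry 1
  1+1+1 = 1 carry 1
  0+0+1 = 1
  1+1 = 0 carry 1
  1+0+1 = 0 carry 1
  1+1+1 = 1 carry 1
  0+1+1 = 0 carry 1
  0+0+1 = 1
  0+0 = 0
  0+1 = 1
  0+0 = 0
  0+1 = 1
  1+0 = 1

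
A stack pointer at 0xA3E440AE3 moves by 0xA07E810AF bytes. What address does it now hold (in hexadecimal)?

Add column by column in base 16, right to left:
  3+F = 2 carry 1
  E+A+1 = 9 carry 1
  A+0+1 = B
  0+1 = 1
  4+8 = C
  4+E = 2 carry 1
  E+7+1 = 6 carry 1
  3+0+1 = 4
  A+A = 4 carry 1
  final carry 1

0x14462C1B92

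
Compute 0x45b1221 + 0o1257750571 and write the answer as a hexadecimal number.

0xf1ae39a

0o1257750571 = 0xabfd179 in hexadecimal.
Add column by column in base 16, right to left:
  1+9 = a
  2+7 = 9
  2+1 = 3
  1+d = e
  b+f = a carry 1
  5+b+1 = 1 carry 1
  4+a+1 = f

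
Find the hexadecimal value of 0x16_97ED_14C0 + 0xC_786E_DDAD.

Add column by column in base 16, right to left:
  0+D = D
  C+A = 6 carry 1
  4+D+1 = 2 carry 1
  1+D+1 = F
  D+E = B carry 1
  E+6+1 = 5 carry 1
  7+8+1 = 0 carry 1
  9+7+1 = 1 carry 1
  6+C+1 = 3 carry 1
  1+0+1 = 2

0x23105BF26D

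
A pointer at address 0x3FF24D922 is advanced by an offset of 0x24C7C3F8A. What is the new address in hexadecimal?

0x64BA118AC

Add column by column in base 16, right to left:
  2+A = C
  2+8 = A
  9+F = 8 carry 1
  D+3+1 = 1 carry 1
  4+C+1 = 1 carry 1
  2+7+1 = A
  F+C = B carry 1
  F+4+1 = 4 carry 1
  3+2+1 = 6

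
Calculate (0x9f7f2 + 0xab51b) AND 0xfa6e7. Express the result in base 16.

0x4a405

Add column by column in base 16, right to left:
  2+b = d
  f+1 = 0 carry 1
  7+5+1 = d
  f+b = a carry 1
  9+a+1 = 4 carry 1
  final carry 1
Sum = 0x14ad0d; now AND with 0xfa6e7:
  1&0=0, 4&f=4, a&a=a, d&6=4, 0&e=0, d&7=5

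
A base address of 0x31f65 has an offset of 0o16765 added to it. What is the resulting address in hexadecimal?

0x33d5a

0o16765 = 0x1df5 in hexadecimal.
Add column by column in base 16, right to left:
  5+5 = a
  6+f = 5 carry 1
  f+d+1 = d carry 1
  1+1+1 = 3
  3+0 = 3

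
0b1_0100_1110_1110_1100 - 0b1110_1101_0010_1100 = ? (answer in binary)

Subtract column by column in base 2:
  0-0 → 0
  0-0 → 0
  1-1 → 0
  1-1 → 0
  0-0 → 0
  1-1 → 0
  1-0 → 1
  1-0 → 1
  0-1 → 1 (borrow)
  1-0-1 → 0
  1-1 → 0
  1-1 → 0
  0-0 → 0
  0-1 → 1 (borrow)
  1-1-1 → 1 (borrow)
  0-1-1 → 0 (borrow)
  1-0-1 → 0

0b110000111000000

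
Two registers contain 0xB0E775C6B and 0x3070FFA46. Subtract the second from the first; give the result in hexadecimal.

0x807676225

Subtract column by column in base 16:
  B-6 → 5
  6-4 → 2
  C-A → 2
  5-F → 6 (borrow)
  7-F-1 → 7 (borrow)
  7-0-1 → 6
  E-7 → 7
  0-0 → 0
  B-3 → 8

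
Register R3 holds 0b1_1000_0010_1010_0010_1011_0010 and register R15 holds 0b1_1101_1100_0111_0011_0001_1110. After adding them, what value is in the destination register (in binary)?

Add column by column in base 2, right to left:
  0+0 = 0
  1+1 = 0 carry 1
  0+1+1 = 0 carry 1
  0+1+1 = 0 carry 1
  1+1+1 = 1 carry 1
  1+0+1 = 0 carry 1
  0+0+1 = 1
  1+0 = 1
  0+1 = 1
  1+1 = 0 carry 1
  0+0+1 = 1
  0+0 = 0
  0+1 = 1
  1+1 = 0 carry 1
  0+1+1 = 0 carry 1
  1+0+1 = 0 carry 1
  0+0+1 = 1
  1+0 = 1
  0+1 = 1
  0+1 = 1
  0+1 = 1
  0+0 = 0
  0+1 = 1
  1+1 = 0 carry 1
  1+1+1 = 1 carry 1
  final carry 1

0b11010111110001010111010000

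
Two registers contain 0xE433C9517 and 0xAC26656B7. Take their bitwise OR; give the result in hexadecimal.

OR each hex digit independently (no carries):
  E|A=E, 4|C=C, 3|2=3, 3|6=7, C|6=E, 9|5=D, 5|6=7, 1|B=B, 7|7=7

0xEC37ED7B7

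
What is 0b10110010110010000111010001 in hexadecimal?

0x2cb21d1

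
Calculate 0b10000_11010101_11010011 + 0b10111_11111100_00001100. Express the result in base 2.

0b1010001101000111011111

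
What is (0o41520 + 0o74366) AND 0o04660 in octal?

0o4000

Add column by column in base 8, right to left:
  0+6 = 6
  2+6 = 0 carry 1
  5+3+1 = 1 carry 1
  1+4+1 = 6
  4+7 = 3 carry 1
  final carry 1
Sum = 0o136106; now AND with 0o04660:
  1&0=0, 3&0=0, 6&4=4, 1&6=0, 0&6=0, 6&0=0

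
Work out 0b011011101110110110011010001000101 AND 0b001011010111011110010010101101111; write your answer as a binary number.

0b001011000110010110010010001000101

AND bit by bit (1 only where both bits are 1):
  011011101110110110011010001000101
& 001011010111011110010010101101111
= 001011000110010110010010001000101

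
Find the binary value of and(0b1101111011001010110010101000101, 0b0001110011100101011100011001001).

0b0001110011000000010000001000001

AND bit by bit (1 only where both bits are 1):
  1101111011001010110010101000101
& 0001110011100101011100011001001
= 0001110011000000010000001000001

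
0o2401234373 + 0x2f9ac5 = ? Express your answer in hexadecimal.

0x1434d3c0

0o2401234373 = 0x140538fb in hexadecimal.
Add column by column in base 16, right to left:
  b+5 = 0 carry 1
  f+c+1 = c carry 1
  8+a+1 = 3 carry 1
  3+9+1 = d
  5+f = 4 carry 1
  0+2+1 = 3
  4+0 = 4
  1+0 = 1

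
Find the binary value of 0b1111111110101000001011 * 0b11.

0b101111111011111000100001

Multiply each base-2 digit by 3, carrying:
  1×3 = 3 → write 1 carry 1
  1×3+1 = 4 → write 0 carry 2
  0×3+2 = 2 → write 0 carry 1
  1×3+1 = 4 → write 0 carry 2
  0×3+2 = 2 → write 0 carry 1
  0×3+1 = 1 → write 1
  0×3 = 0 → write 0
  0×3 = 0 → write 0
  0×3 = 0 → write 0
  1×3 = 3 → write 1 carry 1
  0×3+1 = 1 → write 1
  1×3 = 3 → write 1 carry 1
  0×3+1 = 1 → write 1
  1×3 = 3 → write 1 carry 1
  1×3+1 = 4 → write 0 carry 2
  1×3+2 = 5 → write 1 carry 2
  1×3+2 = 5 → write 1 carry 2
  1×3+2 = 5 → write 1 carry 2
  1×3+2 = 5 → write 1 carry 2
  1×3+2 = 5 → write 1 carry 2
  1×3+2 = 5 → write 1 carry 2
  1×3+2 = 5 → write 1 carry 2
  remaining carry: 10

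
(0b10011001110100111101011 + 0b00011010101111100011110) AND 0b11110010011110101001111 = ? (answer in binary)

Add column by column in base 2, right to left:
  1+0 = 1
  1+1 = 0 carry 1
  0+1+1 = 0 carry 1
  1+1+1 = 1 carry 1
  0+1+1 = 0 carry 1
  1+0+1 = 0 carry 1
  1+0+1 = 0 carry 1
  1+0+1 = 0 carry 1
  1+1+1 = 1 carry 1
  0+1+1 = 0 carry 1
  0+1+1 = 0 carry 1
  1+1+1 = 1 carry 1
  0+1+1 = 0 carry 1
  1+0+1 = 0 carry 1
  1+1+1 = 1 carry 1
  1+0+1 = 0 carry 1
  0+1+1 = 0 carry 1
  0+0+1 = 1
  1+1 = 0 carry 1
  1+1+1 = 1 carry 1
  0+0+1 = 1
  0+0 = 0
  1+0 = 1
Sum = 0b10110100100100100001001; now AND with 0b11110010011110101001111:
  10110100100100100001001
& 11110010011110101001111
= 10110000000100100001001

0b10110000000100100001001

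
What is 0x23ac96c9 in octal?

Expand each hex digit to 4 bits: 2=0010 3=0011 a=1010 c=1100 9=1001 6=0110 c=1100 9=1001.
Group the bits in threes: 100 011 101 011 001 001 011 011 001 001 → 4353113311.

0o4353113311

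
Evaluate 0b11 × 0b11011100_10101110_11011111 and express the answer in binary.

Multiply each base-2 digit by 3, carrying:
  1×3 = 3 → write 1 carry 1
  1×3+1 = 4 → write 0 carry 2
  1×3+2 = 5 → write 1 carry 2
  1×3+2 = 5 → write 1 carry 2
  1×3+2 = 5 → write 1 carry 2
  0×3+2 = 2 → write 0 carry 1
  1×3+1 = 4 → write 0 carry 2
  1×3+2 = 5 → write 1 carry 2
  0×3+2 = 2 → write 0 carry 1
  1×3+1 = 4 → write 0 carry 2
  1×3+2 = 5 → write 1 carry 2
  1×3+2 = 5 → write 1 carry 2
  0×3+2 = 2 → write 0 carry 1
  1×3+1 = 4 → write 0 carry 2
  0×3+2 = 2 → write 0 carry 1
  1×3+1 = 4 → write 0 carry 2
  0×3+2 = 2 → write 0 carry 1
  0×3+1 = 1 → write 1
  1×3 = 3 → write 1 carry 1
  1×3+1 = 4 → write 0 carry 2
  1×3+2 = 5 → write 1 carry 2
  0×3+2 = 2 → write 0 carry 1
  1×3+1 = 4 → write 0 carry 2
  1×3+2 = 5 → write 1 carry 2
  remaining carry: 10

0b10100101100000110010011101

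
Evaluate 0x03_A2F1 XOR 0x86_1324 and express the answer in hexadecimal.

0x85B1D5

XOR each hex digit independently (no carries):
  0^8=8, 3^6=5, A^1=B, 2^3=1, F^2=D, 1^4=5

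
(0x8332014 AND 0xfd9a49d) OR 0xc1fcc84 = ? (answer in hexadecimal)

0x8332014 AND 0xfd9a49d = 0x8112014.
Then OR with 0xc1fcc84.

0xc1fec94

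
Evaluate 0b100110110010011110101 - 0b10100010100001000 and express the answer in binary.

0b100100001111111101101

Subtract column by column in base 2:
  1-0 → 1
  0-0 → 0
  1-0 → 1
  0-1 → 1 (borrow)
  1-0-1 → 0
  1-0 → 1
  1-0 → 1
  1-0 → 1
  0-1 → 1 (borrow)
  0-0-1 → 1 (borrow)
  1-1-1 → 1 (borrow)
  0-0-1 → 1 (borrow)
  0-0-1 → 1 (borrow)
  1-0-1 → 0
  1-1 → 0
  0-0 → 0
  1-1 → 0
  1-0 → 1
  0-0 → 0
  0-0 → 0
  1-0 → 1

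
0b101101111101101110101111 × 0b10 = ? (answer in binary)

0b1011011111011011101011110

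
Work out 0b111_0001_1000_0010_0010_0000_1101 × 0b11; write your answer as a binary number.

Multiply each base-2 digit by 3, carrying:
  1×3 = 3 → write 1 carry 1
  0×3+1 = 1 → write 1
  1×3 = 3 → write 1 carry 1
  1×3+1 = 4 → write 0 carry 2
  0×3+2 = 2 → write 0 carry 1
  0×3+1 = 1 → write 1
  0×3 = 0 → write 0
  0×3 = 0 → write 0
  0×3 = 0 → write 0
  1×3 = 3 → write 1 carry 1
  0×3+1 = 1 → write 1
  0×3 = 0 → write 0
  0×3 = 0 → write 0
  1×3 = 3 → write 1 carry 1
  0×3+1 = 1 → write 1
  0×3 = 0 → write 0
  0×3 = 0 → write 0
  0×3 = 0 → write 0
  0×3 = 0 → write 0
  1×3 = 3 → write 1 carry 1
  1×3+1 = 4 → write 0 carry 2
  0×3+2 = 2 → write 0 carry 1
  0×3+1 = 1 → write 1
  0×3 = 0 → write 0
  1×3 = 3 → write 1 carry 1
  1×3+1 = 4 → write 0 carry 2
  1×3+2 = 5 → write 1 carry 2
  remaining carry: 10

0b10101010010000110011000100111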